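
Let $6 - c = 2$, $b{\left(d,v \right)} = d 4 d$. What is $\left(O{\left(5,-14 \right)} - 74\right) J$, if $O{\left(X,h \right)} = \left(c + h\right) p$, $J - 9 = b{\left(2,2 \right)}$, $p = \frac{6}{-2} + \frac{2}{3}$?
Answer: $- \frac{3800}{3} \approx -1266.7$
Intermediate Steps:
$b{\left(d,v \right)} = 4 d^{2}$ ($b{\left(d,v \right)} = 4 d d = 4 d^{2}$)
$c = 4$ ($c = 6 - 2 = 4$)
$p = - \frac{7}{3}$ ($p = 6 \left(- \frac{1}{2}\right) + 2 \cdot \frac{1}{3} = -3 + \frac{2}{3} = - \frac{7}{3} \approx -2.3333$)
$J = 25$ ($J = 9 + 4 \cdot 2^{2} = 9 + 4 \cdot 4 = 9 + 16 = 25$)
$O{\left(X,h \right)} = - \frac{28}{3} - \frac{7 h}{3}$ ($O{\left(X,h \right)} = \left(4 + h\right) \left(- \frac{7}{3}\right) = - \frac{28}{3} - \frac{7 h}{3}$)
$\left(O{\left(5,-14 \right)} - 74\right) J = \left(\left(- \frac{28}{3} - - \frac{98}{3}\right) - 74\right) 25 = \left(\left(- \frac{28}{3} + \frac{98}{3}\right) - 74\right) 25 = \left(\frac{70}{3} - 74\right) 25 = \left(- \frac{152}{3}\right) 25 = - \frac{3800}{3}$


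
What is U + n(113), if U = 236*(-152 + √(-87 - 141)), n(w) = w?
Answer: -35759 + 472*I*√57 ≈ -35759.0 + 3563.5*I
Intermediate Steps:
U = -35872 + 472*I*√57 (U = 236*(-152 + √(-228)) = 236*(-152 + 2*I*√57) = -35872 + 472*I*√57 ≈ -35872.0 + 3563.5*I)
U + n(113) = (-35872 + 472*I*√57) + 113 = -35759 + 472*I*√57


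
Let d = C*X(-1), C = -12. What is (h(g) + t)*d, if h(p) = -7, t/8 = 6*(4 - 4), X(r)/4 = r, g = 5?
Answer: -336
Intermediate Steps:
X(r) = 4*r
t = 0 (t = 8*(6*(4 - 4)) = 8*(6*0) = 8*0 = 0)
d = 48 (d = -48*(-1) = -12*(-4) = 48)
(h(g) + t)*d = (-7 + 0)*48 = -7*48 = -336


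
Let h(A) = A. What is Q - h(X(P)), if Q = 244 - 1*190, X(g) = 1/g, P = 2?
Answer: 107/2 ≈ 53.500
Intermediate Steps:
Q = 54 (Q = 244 - 190 = 54)
Q - h(X(P)) = 54 - 1/2 = 54 - 1*½ = 54 - ½ = 107/2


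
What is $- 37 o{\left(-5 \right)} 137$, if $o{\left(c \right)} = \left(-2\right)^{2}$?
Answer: $-20276$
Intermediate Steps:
$o{\left(c \right)} = 4$
$- 37 o{\left(-5 \right)} 137 = \left(-37\right) 4 \cdot 137 = \left(-148\right) 137 = -20276$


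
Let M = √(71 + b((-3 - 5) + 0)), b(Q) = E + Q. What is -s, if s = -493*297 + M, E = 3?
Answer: 146421 - √66 ≈ 1.4641e+5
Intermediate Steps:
b(Q) = 3 + Q
M = √66 (M = √(71 + (3 + ((-3 - 5) + 0))) = √(71 + (3 + (-8 + 0))) = √(71 + (3 - 8)) = √(71 - 5) = √66 ≈ 8.1240)
s = -146421 + √66 (s = -493*297 + √66 = -146421 + √66 ≈ -1.4641e+5)
-s = -(-146421 + √66) = 146421 - √66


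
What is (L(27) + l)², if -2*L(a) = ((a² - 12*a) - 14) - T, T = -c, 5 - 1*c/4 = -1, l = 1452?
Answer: 6195121/4 ≈ 1.5488e+6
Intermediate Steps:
c = 24 (c = 20 - 4*(-1) = 20 + 4 = 24)
T = -24 (T = -1*24 = -24)
L(a) = -5 + 6*a - a²/2 (L(a) = -(((a² - 12*a) - 14) - 1*(-24))/2 = -((-14 + a² - 12*a) + 24)/2 = -(10 + a² - 12*a)/2 = -5 + 6*a - a²/2)
(L(27) + l)² = ((-5 + 6*27 - ½*27²) + 1452)² = ((-5 + 162 - ½*729) + 1452)² = ((-5 + 162 - 729/2) + 1452)² = (-415/2 + 1452)² = (2489/2)² = 6195121/4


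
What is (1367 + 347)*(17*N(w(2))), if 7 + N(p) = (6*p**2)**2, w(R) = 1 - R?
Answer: 845002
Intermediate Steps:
N(p) = -7 + 36*p**4 (N(p) = -7 + (6*p**2)**2 = -7 + 36*p**4)
(1367 + 347)*(17*N(w(2))) = (1367 + 347)*(17*(-7 + 36*(1 - 1*2)**4)) = 1714*(17*(-7 + 36*(1 - 2)**4)) = 1714*(17*(-7 + 36*(-1)**4)) = 1714*(17*(-7 + 36*1)) = 1714*(17*(-7 + 36)) = 1714*(17*29) = 1714*493 = 845002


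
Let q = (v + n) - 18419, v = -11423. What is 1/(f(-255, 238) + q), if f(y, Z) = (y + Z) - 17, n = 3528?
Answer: -1/26348 ≈ -3.7954e-5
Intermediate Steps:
q = -26314 (q = (-11423 + 3528) - 18419 = -7895 - 18419 = -26314)
f(y, Z) = -17 + Z + y (f(y, Z) = (Z + y) - 17 = -17 + Z + y)
1/(f(-255, 238) + q) = 1/((-17 + 238 - 255) - 26314) = 1/(-34 - 26314) = 1/(-26348) = -1/26348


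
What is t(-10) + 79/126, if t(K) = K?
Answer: -1181/126 ≈ -9.3730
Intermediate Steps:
t(-10) + 79/126 = -10 + 79/126 = -1181/126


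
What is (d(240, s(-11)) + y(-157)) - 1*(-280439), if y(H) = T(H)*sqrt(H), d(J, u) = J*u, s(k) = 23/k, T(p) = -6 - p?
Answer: 3079309/11 + 151*I*sqrt(157) ≈ 2.7994e+5 + 1892.0*I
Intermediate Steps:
y(H) = sqrt(H)*(-6 - H) (y(H) = (-6 - H)*sqrt(H) = sqrt(H)*(-6 - H))
(d(240, s(-11)) + y(-157)) - 1*(-280439) = (240*(23/(-11)) + sqrt(-157)*(-6 - 1*(-157))) - 1*(-280439) = (240*(23*(-1/11)) + (I*sqrt(157))*(-6 + 157)) + 280439 = (240*(-23/11) + (I*sqrt(157))*151) + 280439 = (-5520/11 + 151*I*sqrt(157)) + 280439 = 3079309/11 + 151*I*sqrt(157)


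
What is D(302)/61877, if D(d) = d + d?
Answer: 604/61877 ≈ 0.0097613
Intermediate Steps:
D(d) = 2*d
D(302)/61877 = (2*302)/61877 = 604*(1/61877) = 604/61877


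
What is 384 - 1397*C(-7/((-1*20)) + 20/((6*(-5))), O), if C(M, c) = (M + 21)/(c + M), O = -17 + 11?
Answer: 1879213/379 ≈ 4958.3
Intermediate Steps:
O = -6
C(M, c) = (21 + M)/(M + c)
384 - 1397*C(-7/((-1*20)) + 20/((6*(-5))), O) = 384 - 1397*(21 + (-7/((-1*20)) + 20/((6*(-5)))))/((-7/((-1*20)) + 20/((6*(-5)))) - 6) = 384 - 1397*(21 + (-7/(-20) + 20/(-30)))/((-7/(-20) + 20/(-30)) - 6) = 384 - 1397*(21 + (-7*(-1/20) + 20*(-1/30)))/((-7*(-1/20) + 20*(-1/30)) - 6) = 384 - 1397*(21 + (7/20 - ⅔))/((7/20 - ⅔) - 6) = 384 - 1397*(21 - 19/60)/(-19/60 - 6) = 384 - 1397*1241/((-379/60)*60) = 384 - (-83820)*1241/(379*60) = 384 - 1397*(-1241/379) = 384 + 1733677/379 = 1879213/379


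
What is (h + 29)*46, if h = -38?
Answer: -414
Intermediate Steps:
(h + 29)*46 = (-38 + 29)*46 = -9*46 = -414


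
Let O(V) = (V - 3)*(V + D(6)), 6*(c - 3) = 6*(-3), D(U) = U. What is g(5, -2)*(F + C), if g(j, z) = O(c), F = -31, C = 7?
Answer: 432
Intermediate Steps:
c = 0 (c = 3 + (6*(-3))/6 = 3 + (⅙)*(-18) = 3 - 3 = 0)
O(V) = (-3 + V)*(6 + V) (O(V) = (V - 3)*(V + 6) = (-3 + V)*(6 + V))
g(j, z) = -18 (g(j, z) = -18 + 0² + 3*0 = -18 + 0 + 0 = -18)
g(5, -2)*(F + C) = -18*(-31 + 7) = -18*(-24) = 432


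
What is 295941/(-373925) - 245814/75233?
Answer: -114180529203/28131499525 ≈ -4.0588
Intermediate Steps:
295941/(-373925) - 245814/75233 = 295941*(-1/373925) - 245814*1/75233 = -295941/373925 - 245814/75233 = -114180529203/28131499525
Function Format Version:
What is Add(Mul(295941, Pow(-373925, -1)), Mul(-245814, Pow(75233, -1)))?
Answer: Rational(-114180529203, 28131499525) ≈ -4.0588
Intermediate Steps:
Add(Mul(295941, Pow(-373925, -1)), Mul(-245814, Pow(75233, -1))) = Add(Mul(295941, Rational(-1, 373925)), Mul(-245814, Rational(1, 75233))) = Add(Rational(-295941, 373925), Rational(-245814, 75233)) = Rational(-114180529203, 28131499525)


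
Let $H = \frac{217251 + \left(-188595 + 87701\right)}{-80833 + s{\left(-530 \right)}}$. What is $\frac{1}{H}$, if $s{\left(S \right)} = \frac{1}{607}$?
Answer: $- \frac{49065630}{70628699} \approx -0.6947$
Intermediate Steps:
$s{\left(S \right)} = \frac{1}{607}$
$H = - \frac{70628699}{49065630}$ ($H = \frac{217251 + \left(-188595 + 87701\right)}{-80833 + \frac{1}{607}} = \frac{217251 - 100894}{- \frac{49065630}{607}} = 116357 \left(- \frac{607}{49065630}\right) = - \frac{70628699}{49065630} \approx -1.4395$)
$\frac{1}{H} = \frac{1}{- \frac{70628699}{49065630}} = - \frac{49065630}{70628699}$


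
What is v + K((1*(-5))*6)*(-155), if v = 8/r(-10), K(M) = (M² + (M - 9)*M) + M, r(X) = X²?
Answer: -7904998/25 ≈ -3.1620e+5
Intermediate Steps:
K(M) = M + M² + M*(-9 + M) (K(M) = (M² + (-9 + M)*M) + M = (M² + M*(-9 + M)) + M = M + M² + M*(-9 + M))
v = 2/25 (v = 8/((-10)²) = 8/100 = 8*(1/100) = 2/25 ≈ 0.080000)
v + K((1*(-5))*6)*(-155) = 2/25 + (2*((1*(-5))*6)*(-4 + (1*(-5))*6))*(-155) = 2/25 + (2*(-5*6)*(-4 - 5*6))*(-155) = 2/25 + (2*(-30)*(-4 - 30))*(-155) = 2/25 + (2*(-30)*(-34))*(-155) = 2/25 + 2040*(-155) = 2/25 - 316200 = -7904998/25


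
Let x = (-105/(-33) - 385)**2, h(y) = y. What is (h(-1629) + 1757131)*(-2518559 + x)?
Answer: -504014523475778/121 ≈ -4.1654e+12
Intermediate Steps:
x = 17640000/121 (x = (-105*(-1/33) - 385)**2 = (35/11 - 385)**2 = (-4200/11)**2 = 17640000/121 ≈ 1.4579e+5)
(h(-1629) + 1757131)*(-2518559 + x) = (-1629 + 1757131)*(-2518559 + 17640000/121) = 1755502*(-287105639/121) = -504014523475778/121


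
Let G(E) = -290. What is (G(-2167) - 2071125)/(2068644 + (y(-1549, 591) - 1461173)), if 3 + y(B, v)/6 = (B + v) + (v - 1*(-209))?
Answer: -414283/121301 ≈ -3.4153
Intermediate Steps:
y(B, v) = 1236 + 6*B + 12*v (y(B, v) = -18 + 6*((B + v) + (v - 1*(-209))) = -18 + 6*((B + v) + (v + 209)) = -18 + 6*((B + v) + (209 + v)) = -18 + 6*(209 + B + 2*v) = -18 + (1254 + 6*B + 12*v) = 1236 + 6*B + 12*v)
(G(-2167) - 2071125)/(2068644 + (y(-1549, 591) - 1461173)) = (-290 - 2071125)/(2068644 + ((1236 + 6*(-1549) + 12*591) - 1461173)) = -2071415/(2068644 + ((1236 - 9294 + 7092) - 1461173)) = -2071415/(2068644 + (-966 - 1461173)) = -2071415/(2068644 - 1462139) = -2071415/606505 = -2071415*1/606505 = -414283/121301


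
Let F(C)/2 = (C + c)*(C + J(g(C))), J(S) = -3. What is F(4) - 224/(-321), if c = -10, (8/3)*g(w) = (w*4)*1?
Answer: -3628/321 ≈ -11.302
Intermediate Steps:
g(w) = 3*w/2 (g(w) = 3*((w*4)*1)/8 = 3*((4*w)*1)/8 = 3*(4*w)/8 = 3*w/2)
F(C) = 2*(-10 + C)*(-3 + C) (F(C) = 2*((C - 10)*(C - 3)) = 2*((-10 + C)*(-3 + C)) = 2*(-10 + C)*(-3 + C))
F(4) - 224/(-321) = (60 - 26*4 + 2*4**2) - 224/(-321) = (60 - 104 + 2*16) - 224*(-1)/321 = (60 - 104 + 32) - 1*(-224/321) = -12 + 224/321 = -3628/321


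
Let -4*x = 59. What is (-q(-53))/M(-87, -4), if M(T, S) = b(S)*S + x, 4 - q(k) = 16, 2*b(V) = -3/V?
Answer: -48/65 ≈ -0.73846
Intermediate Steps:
b(V) = -3/(2*V) (b(V) = (-3/V)/2 = -3/(2*V))
q(k) = -12 (q(k) = 4 - 1*16 = 4 - 16 = -12)
x = -59/4 (x = -¼*59 = -59/4 ≈ -14.750)
M(T, S) = -65/4 (M(T, S) = (-3/(2*S))*S - 59/4 = -3/2 - 59/4 = -65/4)
(-q(-53))/M(-87, -4) = (-1*(-12))/(-65/4) = 12*(-4/65) = -48/65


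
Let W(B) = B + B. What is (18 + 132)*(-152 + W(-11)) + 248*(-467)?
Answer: -141916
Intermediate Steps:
W(B) = 2*B
(18 + 132)*(-152 + W(-11)) + 248*(-467) = (18 + 132)*(-152 + 2*(-11)) + 248*(-467) = 150*(-152 - 22) - 115816 = 150*(-174) - 115816 = -26100 - 115816 = -141916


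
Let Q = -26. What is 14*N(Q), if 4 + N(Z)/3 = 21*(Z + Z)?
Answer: -46032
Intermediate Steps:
N(Z) = -12 + 126*Z (N(Z) = -12 + 3*(21*(Z + Z)) = -12 + 3*(21*(2*Z)) = -12 + 3*(42*Z) = -12 + 126*Z)
14*N(Q) = 14*(-12 + 126*(-26)) = 14*(-12 - 3276) = 14*(-3288) = -46032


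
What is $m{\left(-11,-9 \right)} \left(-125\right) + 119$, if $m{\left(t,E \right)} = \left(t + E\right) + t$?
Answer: $3994$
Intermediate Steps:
$m{\left(t,E \right)} = E + 2 t$ ($m{\left(t,E \right)} = \left(E + t\right) + t = E + 2 t$)
$m{\left(-11,-9 \right)} \left(-125\right) + 119 = \left(-9 + 2 \left(-11\right)\right) \left(-125\right) + 119 = \left(-9 - 22\right) \left(-125\right) + 119 = \left(-31\right) \left(-125\right) + 119 = 3875 + 119 = 3994$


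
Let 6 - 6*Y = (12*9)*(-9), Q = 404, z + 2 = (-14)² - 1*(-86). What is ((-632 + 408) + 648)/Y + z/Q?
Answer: 54234/16463 ≈ 3.2943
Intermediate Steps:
z = 280 (z = -2 + ((-14)² - 1*(-86)) = -2 + (196 + 86) = -2 + 282 = 280)
Y = 163 (Y = 1 - 12*9*(-9)/6 = 1 - 18*(-9) = 1 - ⅙*(-972) = 1 + 162 = 163)
((-632 + 408) + 648)/Y + z/Q = ((-632 + 408) + 648)/163 + 280/404 = (-224 + 648)*(1/163) + 280*(1/404) = 424*(1/163) + 70/101 = 424/163 + 70/101 = 54234/16463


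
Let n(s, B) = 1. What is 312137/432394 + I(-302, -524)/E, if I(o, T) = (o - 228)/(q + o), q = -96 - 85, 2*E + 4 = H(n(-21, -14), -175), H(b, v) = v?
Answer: 26528090969/37383488058 ≈ 0.70962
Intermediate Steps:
E = -179/2 (E = -2 + (½)*(-175) = -2 - 175/2 = -179/2 ≈ -89.500)
q = -181
I(o, T) = (-228 + o)/(-181 + o) (I(o, T) = (o - 228)/(-181 + o) = (-228 + o)/(-181 + o))
312137/432394 + I(-302, -524)/E = 312137/432394 + ((-228 - 302)/(-181 - 302))/(-179/2) = 312137*(1/432394) + (-530/(-483))*(-2/179) = 312137/432394 - 1/483*(-530)*(-2/179) = 312137/432394 + (530/483)*(-2/179) = 312137/432394 - 1060/86457 = 26528090969/37383488058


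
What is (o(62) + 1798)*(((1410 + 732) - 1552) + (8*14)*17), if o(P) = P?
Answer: 4638840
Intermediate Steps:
(o(62) + 1798)*(((1410 + 732) - 1552) + (8*14)*17) = (62 + 1798)*(((1410 + 732) - 1552) + (8*14)*17) = 1860*((2142 - 1552) + 112*17) = 1860*(590 + 1904) = 1860*2494 = 4638840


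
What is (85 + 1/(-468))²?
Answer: 1582368841/219024 ≈ 7224.6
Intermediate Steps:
(85 + 1/(-468))² = (85 - 1/468)² = (39779/468)² = 1582368841/219024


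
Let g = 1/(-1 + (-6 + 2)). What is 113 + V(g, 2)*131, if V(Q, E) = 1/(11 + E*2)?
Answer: 1826/15 ≈ 121.73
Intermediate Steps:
g = -⅕ (g = 1/(-1 - 4) = 1/(-5) = -⅕ ≈ -0.20000)
V(Q, E) = 1/(11 + 2*E)
113 + V(g, 2)*131 = 113 + 131/(11 + 2*2) = 113 + 131/(11 + 4) = 113 + 131/15 = 1826/15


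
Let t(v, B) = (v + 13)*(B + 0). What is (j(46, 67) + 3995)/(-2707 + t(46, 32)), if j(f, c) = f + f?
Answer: -4087/819 ≈ -4.9902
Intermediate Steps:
t(v, B) = B*(13 + v) (t(v, B) = (13 + v)*B = B*(13 + v))
j(f, c) = 2*f
(j(46, 67) + 3995)/(-2707 + t(46, 32)) = (2*46 + 3995)/(-2707 + 32*(13 + 46)) = (92 + 3995)/(-2707 + 32*59) = 4087/(-2707 + 1888) = 4087/(-819) = 4087*(-1/819) = -4087/819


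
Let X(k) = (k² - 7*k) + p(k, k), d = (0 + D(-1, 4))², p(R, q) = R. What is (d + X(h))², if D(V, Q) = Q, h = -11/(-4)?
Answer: 12769/256 ≈ 49.879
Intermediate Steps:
h = 11/4 (h = -11*(-¼) = 11/4 ≈ 2.7500)
d = 16 (d = (0 + 4)² = 4² = 16)
X(k) = k² - 6*k (X(k) = (k² - 7*k) + k = k² - 6*k)
(d + X(h))² = (16 + 11*(-6 + 11/4)/4)² = (16 + (11/4)*(-13/4))² = (16 - 143/16)² = (113/16)² = 12769/256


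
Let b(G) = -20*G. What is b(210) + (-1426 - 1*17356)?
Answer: -22982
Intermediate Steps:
b(210) + (-1426 - 1*17356) = -20*210 + (-1426 - 1*17356) = -4200 + (-1426 - 17356) = -4200 - 18782 = -22982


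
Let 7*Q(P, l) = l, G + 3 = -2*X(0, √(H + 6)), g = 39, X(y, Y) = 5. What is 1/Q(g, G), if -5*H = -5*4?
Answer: -7/13 ≈ -0.53846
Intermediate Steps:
H = 4 (H = -(-1)*4 = -⅕*(-20) = 4)
G = -13 (G = -3 - 2*5 = -3 - 10 = -13)
Q(P, l) = l/7
1/Q(g, G) = 1/((⅐)*(-13)) = 1/(-13/7) = -7/13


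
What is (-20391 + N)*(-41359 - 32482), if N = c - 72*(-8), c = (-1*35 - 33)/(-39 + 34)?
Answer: 7310775887/5 ≈ 1.4622e+9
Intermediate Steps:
c = 68/5 (c = (-35 - 33)/(-5) = -68*(-⅕) = 68/5 ≈ 13.600)
N = 2948/5 (N = 68/5 - 72*(-8) = 68/5 + 576 = 2948/5 ≈ 589.60)
(-20391 + N)*(-41359 - 32482) = (-20391 + 2948/5)*(-41359 - 32482) = -99007/5*(-73841) = 7310775887/5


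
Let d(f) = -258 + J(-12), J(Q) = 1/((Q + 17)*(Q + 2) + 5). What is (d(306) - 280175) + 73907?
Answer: -9293671/45 ≈ -2.0653e+5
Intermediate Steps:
J(Q) = 1/(5 + (2 + Q)*(17 + Q)) (J(Q) = 1/((17 + Q)*(2 + Q) + 5) = 1/((2 + Q)*(17 + Q) + 5) = 1/(5 + (2 + Q)*(17 + Q)))
d(f) = -11611/45 (d(f) = -258 + 1/(39 + (-12)² + 19*(-12)) = -258 + 1/(39 + 144 - 228) = -258 + 1/(-45) = -258 - 1/45 = -11611/45)
(d(306) - 280175) + 73907 = (-11611/45 - 280175) + 73907 = -12619486/45 + 73907 = -9293671/45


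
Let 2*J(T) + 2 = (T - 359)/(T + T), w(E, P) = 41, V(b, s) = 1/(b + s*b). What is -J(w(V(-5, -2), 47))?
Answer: 241/82 ≈ 2.9390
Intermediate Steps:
V(b, s) = 1/(b + b*s)
J(T) = -1 + (-359 + T)/(4*T) (J(T) = -1 + ((T - 359)/(T + T))/2 = -1 + ((-359 + T)/((2*T)))/2 = -1 + ((-359 + T)*(1/(2*T)))/2 = -1 + ((-359 + T)/(2*T))/2 = -1 + (-359 + T)/(4*T))
-J(w(V(-5, -2), 47)) = -(-359 - 3*41)/(4*41) = -(-359 - 123)/(4*41) = -(-482)/(4*41) = -1*(-241/82) = 241/82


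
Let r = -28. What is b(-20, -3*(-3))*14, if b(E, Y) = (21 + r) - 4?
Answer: -154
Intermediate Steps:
b(E, Y) = -11 (b(E, Y) = (21 - 28) - 4 = -7 - 4 = -11)
b(-20, -3*(-3))*14 = -11*14 = -154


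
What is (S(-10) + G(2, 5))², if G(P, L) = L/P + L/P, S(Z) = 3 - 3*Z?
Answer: 1444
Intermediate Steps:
G(P, L) = 2*L/P
(S(-10) + G(2, 5))² = ((3 - 3*(-10)) + 2*5/2)² = ((3 + 30) + 2*5*(½))² = (33 + 5)² = 38² = 1444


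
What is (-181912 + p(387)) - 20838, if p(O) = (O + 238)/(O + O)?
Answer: -156927875/774 ≈ -2.0275e+5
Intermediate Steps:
p(O) = (238 + O)/(2*O) (p(O) = (238 + O)/((2*O)) = (238 + O)*(1/(2*O)) = (238 + O)/(2*O))
(-181912 + p(387)) - 20838 = (-181912 + (½)*(238 + 387)/387) - 20838 = (-181912 + (½)*(1/387)*625) - 20838 = (-181912 + 625/774) - 20838 = -140799263/774 - 20838 = -156927875/774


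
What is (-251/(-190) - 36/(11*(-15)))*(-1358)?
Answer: -2184343/1045 ≈ -2090.3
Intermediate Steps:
(-251/(-190) - 36/(11*(-15)))*(-1358) = (-251*(-1/190) - 36/(-165))*(-1358) = (251/190 - 36*(-1/165))*(-1358) = (251/190 + 12/55)*(-1358) = (3217/2090)*(-1358) = -2184343/1045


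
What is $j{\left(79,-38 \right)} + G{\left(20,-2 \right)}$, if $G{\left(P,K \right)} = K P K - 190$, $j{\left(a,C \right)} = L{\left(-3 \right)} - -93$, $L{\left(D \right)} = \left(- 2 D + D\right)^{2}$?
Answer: $-8$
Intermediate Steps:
$L{\left(D \right)} = D^{2}$ ($L{\left(D \right)} = \left(- D\right)^{2} = D^{2}$)
$j{\left(a,C \right)} = 102$ ($j{\left(a,C \right)} = \left(-3\right)^{2} - -93 = 9 + 93 = 102$)
$G{\left(P,K \right)} = -190 + P K^{2}$ ($G{\left(P,K \right)} = P K^{2} - 190 = -190 + P K^{2}$)
$j{\left(79,-38 \right)} + G{\left(20,-2 \right)} = 102 - \left(190 - 20 \left(-2\right)^{2}\right) = 102 + \left(-190 + 20 \cdot 4\right) = 102 + \left(-190 + 80\right) = 102 - 110 = -8$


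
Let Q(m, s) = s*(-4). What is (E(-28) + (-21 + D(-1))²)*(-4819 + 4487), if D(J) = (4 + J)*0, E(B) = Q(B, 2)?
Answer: -143756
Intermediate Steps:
Q(m, s) = -4*s
E(B) = -8 (E(B) = -4*2 = -8)
D(J) = 0
(E(-28) + (-21 + D(-1))²)*(-4819 + 4487) = (-8 + (-21 + 0)²)*(-4819 + 4487) = (-8 + (-21)²)*(-332) = (-8 + 441)*(-332) = 433*(-332) = -143756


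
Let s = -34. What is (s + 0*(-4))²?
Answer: 1156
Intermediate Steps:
(s + 0*(-4))² = (-34 + 0*(-4))² = (-34 + 0)² = (-34)² = 1156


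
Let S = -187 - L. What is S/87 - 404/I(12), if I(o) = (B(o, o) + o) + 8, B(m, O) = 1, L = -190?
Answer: -11695/609 ≈ -19.204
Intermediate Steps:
I(o) = 9 + o (I(o) = (1 + o) + 8 = 9 + o)
S = 3 (S = -187 - 1*(-190) = -187 + 190 = 3)
S/87 - 404/I(12) = 3/87 - 404/(9 + 12) = 3*(1/87) - 404/21 = 1/29 - 404*1/21 = 1/29 - 404/21 = -11695/609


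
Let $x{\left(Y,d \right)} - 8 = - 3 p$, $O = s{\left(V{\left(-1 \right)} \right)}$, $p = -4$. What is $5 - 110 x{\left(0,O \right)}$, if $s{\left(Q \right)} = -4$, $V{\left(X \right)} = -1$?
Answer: $-2195$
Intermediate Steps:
$O = -4$
$x{\left(Y,d \right)} = 20$ ($x{\left(Y,d \right)} = 8 - -12 = 8 + 12 = 20$)
$5 - 110 x{\left(0,O \right)} = 5 - 2200 = -2195$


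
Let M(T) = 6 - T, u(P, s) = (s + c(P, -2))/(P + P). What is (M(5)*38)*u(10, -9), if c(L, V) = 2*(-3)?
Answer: -57/2 ≈ -28.500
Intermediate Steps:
c(L, V) = -6
u(P, s) = (-6 + s)/(2*P) (u(P, s) = (s - 6)/(P + P) = (-6 + s)/((2*P)) = (-6 + s)*(1/(2*P)) = (-6 + s)/(2*P))
(M(5)*38)*u(10, -9) = ((6 - 1*5)*38)*((½)*(-6 - 9)/10) = ((6 - 5)*38)*((½)*(⅒)*(-15)) = (1*38)*(-¾) = 38*(-¾) = -57/2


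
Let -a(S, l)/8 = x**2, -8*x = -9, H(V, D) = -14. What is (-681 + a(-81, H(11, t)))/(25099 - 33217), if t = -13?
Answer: 1843/21648 ≈ 0.085135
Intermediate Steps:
x = 9/8 (x = -1/8*(-9) = 9/8 ≈ 1.1250)
a(S, l) = -81/8 (a(S, l) = -8*(9/8)**2 = -8*81/64 = -81/8)
(-681 + a(-81, H(11, t)))/(25099 - 33217) = (-681 - 81/8)/(25099 - 33217) = -5529/8/(-8118) = -5529/8*(-1/8118) = 1843/21648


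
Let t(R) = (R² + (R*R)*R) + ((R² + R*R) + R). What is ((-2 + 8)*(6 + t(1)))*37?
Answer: 2442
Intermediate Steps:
t(R) = R + R³ + 3*R² (t(R) = (R² + R²*R) + ((R² + R²) + R) = (R² + R³) + (2*R² + R) = (R² + R³) + (R + 2*R²) = R + R³ + 3*R²)
((-2 + 8)*(6 + t(1)))*37 = ((-2 + 8)*(6 + 1*(1 + 1² + 3*1)))*37 = (6*(6 + 1*(1 + 1 + 3)))*37 = (6*(6 + 1*5))*37 = (6*(6 + 5))*37 = (6*11)*37 = 66*37 = 2442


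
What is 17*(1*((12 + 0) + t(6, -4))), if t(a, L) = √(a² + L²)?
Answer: 204 + 34*√13 ≈ 326.59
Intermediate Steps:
t(a, L) = √(L² + a²)
17*(1*((12 + 0) + t(6, -4))) = 17*(1*((12 + 0) + √((-4)² + 6²))) = 17*(1*(12 + √(16 + 36))) = 17*(1*(12 + √52)) = 17*(1*(12 + 2*√13)) = 17*(12 + 2*√13) = 204 + 34*√13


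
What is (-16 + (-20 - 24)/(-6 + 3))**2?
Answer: 16/9 ≈ 1.7778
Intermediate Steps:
(-16 + (-20 - 24)/(-6 + 3))**2 = (-16 - 44/(-3))**2 = (-16 - 44*(-1/3))**2 = (-16 + 44/3)**2 = (-4/3)**2 = 16/9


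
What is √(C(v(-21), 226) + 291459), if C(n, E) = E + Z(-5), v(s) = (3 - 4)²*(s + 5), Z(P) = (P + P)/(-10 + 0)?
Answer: √291686 ≈ 540.08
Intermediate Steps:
Z(P) = -P/5 (Z(P) = (2*P)/(-10) = (2*P)*(-⅒) = -P/5)
v(s) = 5 + s (v(s) = (-1)²*(5 + s) = 1*(5 + s) = 5 + s)
C(n, E) = 1 + E (C(n, E) = E - ⅕*(-5) = E + 1 = 1 + E)
√(C(v(-21), 226) + 291459) = √((1 + 226) + 291459) = √(227 + 291459) = √291686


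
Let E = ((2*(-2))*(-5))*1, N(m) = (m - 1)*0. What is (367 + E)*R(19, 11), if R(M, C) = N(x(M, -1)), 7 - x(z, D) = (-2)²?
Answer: 0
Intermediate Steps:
x(z, D) = 3 (x(z, D) = 7 - 1*(-2)² = 7 - 1*4 = 7 - 4 = 3)
N(m) = 0 (N(m) = (-1 + m)*0 = 0)
R(M, C) = 0
E = 20 (E = -4*(-5)*1 = 20*1 = 20)
(367 + E)*R(19, 11) = (367 + 20)*0 = 387*0 = 0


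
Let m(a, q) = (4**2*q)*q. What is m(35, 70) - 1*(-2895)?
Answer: 81295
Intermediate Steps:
m(a, q) = 16*q**2 (m(a, q) = (16*q)*q = 16*q**2)
m(35, 70) - 1*(-2895) = 16*70**2 - 1*(-2895) = 16*4900 + 2895 = 78400 + 2895 = 81295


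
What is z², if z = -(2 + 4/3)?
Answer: 100/9 ≈ 11.111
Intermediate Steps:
z = -10/3 (z = -(2 + 4*(⅓)) = -(2 + 4/3) = -1*10/3 = -10/3 ≈ -3.3333)
z² = (-10/3)² = 100/9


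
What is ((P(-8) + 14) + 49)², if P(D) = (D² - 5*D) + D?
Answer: 25281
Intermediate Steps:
P(D) = D² - 4*D
((P(-8) + 14) + 49)² = ((-8*(-4 - 8) + 14) + 49)² = ((-8*(-12) + 14) + 49)² = ((96 + 14) + 49)² = (110 + 49)² = 159² = 25281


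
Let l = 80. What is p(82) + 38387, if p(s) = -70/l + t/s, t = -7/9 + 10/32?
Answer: 453263297/11808 ≈ 38386.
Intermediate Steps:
t = -67/144 (t = -7*1/9 + 10*(1/32) = -7/9 + 5/16 = -67/144 ≈ -0.46528)
p(s) = -7/8 - 67/(144*s) (p(s) = -70/80 - 67/(144*s) = -70*1/80 - 67/(144*s) = -7/8 - 67/(144*s))
p(82) + 38387 = (1/144)*(-67 - 126*82)/82 + 38387 = (1/144)*(1/82)*(-67 - 10332) + 38387 = (1/144)*(1/82)*(-10399) + 38387 = -10399/11808 + 38387 = 453263297/11808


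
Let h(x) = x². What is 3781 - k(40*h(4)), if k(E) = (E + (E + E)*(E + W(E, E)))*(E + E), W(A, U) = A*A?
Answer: -672138031419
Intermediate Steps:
W(A, U) = A²
k(E) = 2*E*(E + 2*E*(E + E²)) (k(E) = (E + (E + E)*(E + E²))*(E + E) = (E + (2*E)*(E + E²))*(2*E) = (E + 2*E*(E + E²))*(2*E) = 2*E*(E + 2*E*(E + E²)))
3781 - k(40*h(4)) = 3781 - (40*4²)²*(2 + 4*(40*4²) + 4*(40*4²)²) = 3781 - (40*16)²*(2 + 4*(40*16) + 4*(40*16)²) = 3781 - 640²*(2 + 4*640 + 4*640²) = 3781 - 409600*(2 + 2560 + 4*409600) = 3781 - 409600*(2 + 2560 + 1638400) = 3781 - 409600*1640962 = 3781 - 1*672138035200 = 3781 - 672138035200 = -672138031419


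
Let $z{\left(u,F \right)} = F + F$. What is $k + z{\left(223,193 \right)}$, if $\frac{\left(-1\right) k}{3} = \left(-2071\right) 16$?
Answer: $99794$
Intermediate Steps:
$z{\left(u,F \right)} = 2 F$
$k = 99408$ ($k = - 3 \left(\left(-2071\right) 16\right) = \left(-3\right) \left(-33136\right) = 99408$)
$k + z{\left(223,193 \right)} = 99408 + 2 \cdot 193 = 99408 + 386 = 99794$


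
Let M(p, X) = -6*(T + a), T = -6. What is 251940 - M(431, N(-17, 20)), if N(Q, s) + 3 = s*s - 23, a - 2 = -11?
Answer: 251850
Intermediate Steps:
a = -9 (a = 2 - 11 = -9)
N(Q, s) = -26 + s**2 (N(Q, s) = -3 + (s*s - 23) = -3 + (s**2 - 23) = -3 + (-23 + s**2) = -26 + s**2)
M(p, X) = 90 (M(p, X) = -6*(-6 - 9) = -6*(-15) = 90)
251940 - M(431, N(-17, 20)) = 251940 - 1*90 = 251940 - 90 = 251850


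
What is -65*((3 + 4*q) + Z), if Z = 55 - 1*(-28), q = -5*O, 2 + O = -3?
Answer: -12090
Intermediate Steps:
O = -5 (O = -2 - 3 = -5)
q = 25 (q = -5*(-5) = 25)
Z = 83 (Z = 55 + 28 = 83)
-65*((3 + 4*q) + Z) = -65*((3 + 4*25) + 83) = -65*((3 + 100) + 83) = -65*(103 + 83) = -65*186 = -12090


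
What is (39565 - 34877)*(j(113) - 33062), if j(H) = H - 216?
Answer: -155477520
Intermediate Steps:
j(H) = -216 + H
(39565 - 34877)*(j(113) - 33062) = (39565 - 34877)*((-216 + 113) - 33062) = 4688*(-103 - 33062) = 4688*(-33165) = -155477520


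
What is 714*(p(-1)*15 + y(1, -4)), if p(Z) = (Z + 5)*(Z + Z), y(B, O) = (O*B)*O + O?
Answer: -77112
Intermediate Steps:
y(B, O) = O + B*O**2 (y(B, O) = (B*O)*O + O = B*O**2 + O = O + B*O**2)
p(Z) = 2*Z*(5 + Z) (p(Z) = (5 + Z)*(2*Z) = 2*Z*(5 + Z))
714*(p(-1)*15 + y(1, -4)) = 714*((2*(-1)*(5 - 1))*15 - 4*(1 + 1*(-4))) = 714*((2*(-1)*4)*15 - 4*(1 - 4)) = 714*(-8*15 - 4*(-3)) = 714*(-120 + 12) = 714*(-108) = -77112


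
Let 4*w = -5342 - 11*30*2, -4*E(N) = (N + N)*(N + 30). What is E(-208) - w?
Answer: -34023/2 ≈ -17012.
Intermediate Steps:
E(N) = -N*(30 + N)/2 (E(N) = -(N + N)*(N + 30)/4 = -2*N*(30 + N)/4 = -N*(30 + N)/2)
w = -3001/2 (w = (-5342 - 11*30*2)/4 = (-5342 - 330*2)/4 = (-5342 - 1*660)/4 = (-5342 - 660)/4 = (¼)*(-6002) = -3001/2 ≈ -1500.5)
E(-208) - w = -½*(-208)*(30 - 208) - 1*(-3001/2) = -½*(-208)*(-178) + 3001/2 = -18512 + 3001/2 = -34023/2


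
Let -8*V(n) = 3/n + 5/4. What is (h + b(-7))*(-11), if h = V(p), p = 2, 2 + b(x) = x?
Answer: 3289/32 ≈ 102.78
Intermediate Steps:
b(x) = -2 + x
V(n) = -5/32 - 3/(8*n) (V(n) = -(3/n + 5/4)/8 = -(5/4 + 3/n)/8 = -5/32 - 3/(8*n))
h = -11/32 (h = (1/32)*(-12 - 5*2)/2 = (1/32)*(½)*(-12 - 10) = (1/32)*(½)*(-22) = -11/32 ≈ -0.34375)
(h + b(-7))*(-11) = (-11/32 + (-2 - 7))*(-11) = (-11/32 - 9)*(-11) = -299/32*(-11) = 3289/32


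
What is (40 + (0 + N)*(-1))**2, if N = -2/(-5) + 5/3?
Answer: 323761/225 ≈ 1438.9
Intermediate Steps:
N = 31/15 (N = -2*(-1/5) + 5*(1/3) = 2/5 + 5/3 = 31/15 ≈ 2.0667)
(40 + (0 + N)*(-1))**2 = (40 + (0 + 31/15)*(-1))**2 = (40 + (31/15)*(-1))**2 = (40 - 31/15)**2 = (569/15)**2 = 323761/225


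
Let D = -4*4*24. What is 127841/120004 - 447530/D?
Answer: 6719310133/5760192 ≈ 1166.5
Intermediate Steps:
D = -384 (D = -16*24 = -384)
127841/120004 - 447530/D = 127841/120004 - 447530/(-384) = 127841*(1/120004) - 447530*(-1/384) = 127841/120004 + 223765/192 = 6719310133/5760192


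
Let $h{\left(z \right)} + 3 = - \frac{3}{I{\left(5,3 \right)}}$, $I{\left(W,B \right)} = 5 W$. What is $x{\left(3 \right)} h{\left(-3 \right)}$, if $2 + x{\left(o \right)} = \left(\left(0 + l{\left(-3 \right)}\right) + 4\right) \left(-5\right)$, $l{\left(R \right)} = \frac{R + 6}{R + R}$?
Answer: $\frac{1521}{25} \approx 60.84$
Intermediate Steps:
$l{\left(R \right)} = \frac{6 + R}{2 R}$
$h{\left(z \right)} = - \frac{78}{25}$ ($h{\left(z \right)} = -3 - \frac{3}{5 \cdot 5} = -3 - \frac{3}{25} = - \frac{78}{25}$)
$x{\left(o \right)} = - \frac{39}{2}$ ($x{\left(o \right)} = -2 + \left(\left(0 + \frac{6 - 3}{2 \left(-3\right)}\right) + 4\right) \left(-5\right) = -2 + \left(\left(0 + \frac{1}{2} \left(- \frac{1}{3}\right) 3\right) + 4\right) \left(-5\right) = -2 + \left(\left(0 - \frac{1}{2}\right) + 4\right) \left(-5\right) = -2 + \left(- \frac{1}{2} + 4\right) \left(-5\right) = -2 + \frac{7}{2} \left(-5\right) = -2 - \frac{35}{2} = - \frac{39}{2}$)
$x{\left(3 \right)} h{\left(-3 \right)} = \left(- \frac{39}{2}\right) \left(- \frac{78}{25}\right) = \frac{1521}{25}$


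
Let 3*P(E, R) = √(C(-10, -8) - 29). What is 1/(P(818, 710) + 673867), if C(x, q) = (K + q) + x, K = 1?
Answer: 6064803/4086870603247 - 3*I*√46/4086870603247 ≈ 1.484e-6 - 4.9786e-12*I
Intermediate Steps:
C(x, q) = 1 + q + x (C(x, q) = (1 + q) + x = 1 + q + x)
P(E, R) = I*√46/3 (P(E, R) = √((1 - 8 - 10) - 29)/3 = √(-17 - 29)/3 = √(-46)/3 = (I*√46)/3 = I*√46/3)
1/(P(818, 710) + 673867) = 1/(I*√46/3 + 673867) = 1/(673867 + I*√46/3)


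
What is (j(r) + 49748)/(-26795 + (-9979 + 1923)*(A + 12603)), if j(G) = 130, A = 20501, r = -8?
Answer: -49878/266712619 ≈ -0.00018701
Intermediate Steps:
(j(r) + 49748)/(-26795 + (-9979 + 1923)*(A + 12603)) = (130 + 49748)/(-26795 + (-9979 + 1923)*(20501 + 12603)) = 49878/(-26795 - 8056*33104) = 49878/(-26795 - 266685824) = 49878/(-266712619) = 49878*(-1/266712619) = -49878/266712619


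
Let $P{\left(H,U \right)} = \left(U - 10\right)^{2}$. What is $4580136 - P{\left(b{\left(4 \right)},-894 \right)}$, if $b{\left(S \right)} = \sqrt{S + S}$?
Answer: $3762920$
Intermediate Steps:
$b{\left(S \right)} = \sqrt{2} \sqrt{S}$ ($b{\left(S \right)} = \sqrt{2 S} = \sqrt{2} \sqrt{S}$)
$P{\left(H,U \right)} = \left(-10 + U\right)^{2}$
$4580136 - P{\left(b{\left(4 \right)},-894 \right)} = 4580136 - \left(-10 - 894\right)^{2} = 4580136 - \left(-904\right)^{2} = 4580136 - 817216 = 3762920$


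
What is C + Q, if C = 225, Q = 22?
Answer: 247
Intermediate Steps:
C + Q = 225 + 22 = 247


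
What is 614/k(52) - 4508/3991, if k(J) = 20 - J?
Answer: -1297365/63856 ≈ -20.317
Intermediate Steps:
614/k(52) - 4508/3991 = 614/(20 - 1*52) - 4508/3991 = 614/(20 - 52) - 4508*1/3991 = 614/(-32) - 4508/3991 = 614*(-1/32) - 4508/3991 = -307/16 - 4508/3991 = -1297365/63856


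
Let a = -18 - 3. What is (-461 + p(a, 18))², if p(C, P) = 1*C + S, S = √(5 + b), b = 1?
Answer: (482 - √6)² ≈ 2.2997e+5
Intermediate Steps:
S = √6 (S = √(5 + 1) = √6 ≈ 2.4495)
a = -21
p(C, P) = C + √6 (p(C, P) = 1*C + √6 = C + √6)
(-461 + p(a, 18))² = (-461 + (-21 + √6))² = (-482 + √6)²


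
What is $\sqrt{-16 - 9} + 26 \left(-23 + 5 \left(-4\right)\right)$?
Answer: $-1118 + 5 i \approx -1118.0 + 5.0 i$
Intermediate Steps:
$\sqrt{-16 - 9} + 26 \left(-23 + 5 \left(-4\right)\right) = \sqrt{-25} + 26 \left(-23 - 20\right) = 5 i + 26 \left(-43\right) = 5 i - 1118 = -1118 + 5 i$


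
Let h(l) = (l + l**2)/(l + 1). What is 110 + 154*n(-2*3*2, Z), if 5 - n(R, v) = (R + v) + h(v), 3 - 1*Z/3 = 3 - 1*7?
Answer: -3740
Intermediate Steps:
h(l) = (l + l**2)/(1 + l)
Z = 21 (Z = 9 - 3*(3 - 1*7) = 9 - 3*(3 - 7) = 9 - 3*(-4) = 9 + 12 = 21)
n(R, v) = 5 - R - 2*v (n(R, v) = 5 - ((R + v) + v) = 5 - (R + 2*v) = 5 + (-R - 2*v) = 5 - R - 2*v)
110 + 154*n(-2*3*2, Z) = 110 + 154*(5 - (-2*3)*2 - 2*21) = 110 + 154*(5 - (-6)*2 - 42) = 110 + 154*(5 - 1*(-12) - 42) = 110 + 154*(5 + 12 - 42) = 110 + 154*(-25) = 110 - 3850 = -3740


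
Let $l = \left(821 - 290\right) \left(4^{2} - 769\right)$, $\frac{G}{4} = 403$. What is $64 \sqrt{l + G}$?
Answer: $64 i \sqrt{398231} \approx 40388.0 i$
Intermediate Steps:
$G = 1612$ ($G = 4 \cdot 403 = 1612$)
$l = -399843$ ($l = 531 \left(16 - 769\right) = 531 \left(-753\right) = -399843$)
$64 \sqrt{l + G} = 64 \sqrt{-399843 + 1612} = 64 \sqrt{-398231} = 64 i \sqrt{398231}$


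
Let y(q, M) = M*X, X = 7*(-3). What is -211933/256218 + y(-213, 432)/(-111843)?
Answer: -2375423647/3184021086 ≈ -0.74605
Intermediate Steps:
X = -21
y(q, M) = -21*M (y(q, M) = M*(-21) = -21*M)
-211933/256218 + y(-213, 432)/(-111843) = -211933/256218 - 21*432/(-111843) = -211933*1/256218 - 9072*(-1/111843) = -211933/256218 + 1008/12427 = -2375423647/3184021086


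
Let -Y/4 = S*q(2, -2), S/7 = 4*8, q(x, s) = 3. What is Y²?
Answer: 7225344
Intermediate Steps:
S = 224 (S = 7*(4*8) = 7*32 = 224)
Y = -2688 (Y = -896*3 = -4*672 = -2688)
Y² = (-2688)² = 7225344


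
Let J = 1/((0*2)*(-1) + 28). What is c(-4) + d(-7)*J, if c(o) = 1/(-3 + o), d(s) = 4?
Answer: 0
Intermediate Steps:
J = 1/28 (J = 1/(0*(-1) + 28) = 1/(0 + 28) = 1/28 ≈ 0.035714)
c(-4) + d(-7)*J = 1/(-3 - 4) + 4*(1/28) = 1/(-7) + ⅐ = -⅐ + ⅐ = 0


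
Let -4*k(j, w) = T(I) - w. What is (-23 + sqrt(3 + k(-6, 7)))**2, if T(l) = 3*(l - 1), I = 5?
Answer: (46 - sqrt(7))**2/4 ≈ 469.90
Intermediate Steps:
T(l) = -3 + 3*l (T(l) = 3*(-1 + l) = -3 + 3*l)
k(j, w) = -3 + w/4 (k(j, w) = -((-3 + 3*5) - w)/4 = -((-3 + 15) - w)/4 = -(12 - w)/4 = -3 + w/4)
(-23 + sqrt(3 + k(-6, 7)))**2 = (-23 + sqrt(3 + (-3 + (1/4)*7)))**2 = (-23 + sqrt(3 + (-3 + 7/4)))**2 = (-23 + sqrt(3 - 5/4))**2 = (-23 + sqrt(7/4))**2 = (-23 + sqrt(7)/2)**2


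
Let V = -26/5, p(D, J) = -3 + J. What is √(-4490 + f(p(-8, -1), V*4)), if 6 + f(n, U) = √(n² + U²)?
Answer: 2*√(-28100 + 5*√701)/5 ≈ 66.894*I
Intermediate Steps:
V = -26/5 (V = -26*⅕ = -26/5 ≈ -5.2000)
f(n, U) = -6 + √(U² + n²) (f(n, U) = -6 + √(n² + U²) = -6 + √(U² + n²))
√(-4490 + f(p(-8, -1), V*4)) = √(-4490 + (-6 + √((-26/5*4)² + (-3 - 1)²))) = √(-4490 + (-6 + √((-104/5)² + (-4)²))) = √(-4490 + (-6 + √(10816/25 + 16))) = √(-4490 + (-6 + √(11216/25))) = √(-4490 + (-6 + 4*√701/5)) = √(-4496 + 4*√701/5)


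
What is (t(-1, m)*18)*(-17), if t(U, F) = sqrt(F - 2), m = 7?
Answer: -306*sqrt(5) ≈ -684.24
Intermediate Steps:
t(U, F) = sqrt(-2 + F)
(t(-1, m)*18)*(-17) = (sqrt(-2 + 7)*18)*(-17) = (sqrt(5)*18)*(-17) = (18*sqrt(5))*(-17) = -306*sqrt(5)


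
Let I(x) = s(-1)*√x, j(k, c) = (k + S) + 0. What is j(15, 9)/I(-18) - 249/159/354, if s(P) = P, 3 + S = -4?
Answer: -83/18762 + 4*I*√2/3 ≈ -0.0044238 + 1.8856*I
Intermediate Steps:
S = -7 (S = -3 - 4 = -7)
j(k, c) = -7 + k (j(k, c) = (k - 7) + 0 = (-7 + k) + 0 = -7 + k)
I(x) = -√x
j(15, 9)/I(-18) - 249/159/354 = (-7 + 15)/((-√(-18))) - 249/159/354 = 8/((-3*I*√2)) - 249*1/159*(1/354) = 8/((-3*I*√2)) - 83/53*1/354 = 8*(I*√2/6) - 83/18762 = 4*I*√2/3 - 83/18762 = -83/18762 + 4*I*√2/3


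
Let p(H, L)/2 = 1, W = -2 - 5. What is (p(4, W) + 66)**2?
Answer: 4624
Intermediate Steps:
W = -7
p(H, L) = 2 (p(H, L) = 2*1 = 2)
(p(4, W) + 66)**2 = (2 + 66)**2 = 68**2 = 4624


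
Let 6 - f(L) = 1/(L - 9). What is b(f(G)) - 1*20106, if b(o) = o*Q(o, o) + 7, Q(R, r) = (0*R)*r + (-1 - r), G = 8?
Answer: -20155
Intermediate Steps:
f(L) = 6 - 1/(-9 + L) (f(L) = 6 - 1/(L - 9) = 6 - 1/(-9 + L))
Q(R, r) = -1 - r (Q(R, r) = 0*r + (-1 - r) = 0 + (-1 - r) = -1 - r)
b(o) = 7 + o*(-1 - o) (b(o) = o*(-1 - o) + 7 = 7 + o*(-1 - o))
b(f(G)) - 1*20106 = (7 - (-55 + 6*8)/(-9 + 8)*(1 + (-55 + 6*8)/(-9 + 8))) - 1*20106 = (7 - (-55 + 48)/(-1)*(1 + (-55 + 48)/(-1))) - 20106 = (7 - (-1*(-7))*(1 - 1*(-7))) - 20106 = (7 - 1*7*(1 + 7)) - 20106 = (7 - 1*7*8) - 20106 = (7 - 56) - 20106 = -49 - 20106 = -20155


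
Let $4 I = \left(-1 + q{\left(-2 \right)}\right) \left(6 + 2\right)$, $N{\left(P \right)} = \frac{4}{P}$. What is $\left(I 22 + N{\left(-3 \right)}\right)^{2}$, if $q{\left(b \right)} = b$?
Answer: $\frac{160000}{9} \approx 17778.0$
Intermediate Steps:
$I = -6$ ($I = \frac{\left(-1 - 2\right) \left(6 + 2\right)}{4} = \frac{\left(-3\right) 8}{4} = \frac{1}{4} \left(-24\right) = -6$)
$\left(I 22 + N{\left(-3 \right)}\right)^{2} = \left(\left(-6\right) 22 + \frac{4}{-3}\right)^{2} = \left(-132 + 4 \left(- \frac{1}{3}\right)\right)^{2} = \left(-132 - \frac{4}{3}\right)^{2} = \left(- \frac{400}{3}\right)^{2} = \frac{160000}{9}$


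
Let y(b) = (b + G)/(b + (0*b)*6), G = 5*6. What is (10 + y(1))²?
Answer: 1681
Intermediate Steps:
G = 30
y(b) = (30 + b)/b (y(b) = (b + 30)/(b + (0*b)*6) = (30 + b)/(b + 0*6) = (30 + b)/(b + 0) = (30 + b)/b)
(10 + y(1))² = (10 + (30 + 1)/1)² = (10 + 1*31)² = (10 + 31)² = 41² = 1681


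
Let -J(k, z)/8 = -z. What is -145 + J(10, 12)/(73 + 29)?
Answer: -2449/17 ≈ -144.06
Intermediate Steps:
J(k, z) = 8*z (J(k, z) = -(-8)*z = 8*z)
-145 + J(10, 12)/(73 + 29) = -145 + (8*12)/(73 + 29) = -145 + 96/102 = -145 + (1/102)*96 = -145 + 16/17 = -2449/17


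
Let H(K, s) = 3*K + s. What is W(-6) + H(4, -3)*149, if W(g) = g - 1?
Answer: 1334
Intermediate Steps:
W(g) = -1 + g
H(K, s) = s + 3*K
W(-6) + H(4, -3)*149 = (-1 - 6) + (-3 + 3*4)*149 = -7 + (-3 + 12)*149 = -7 + 9*149 = -7 + 1341 = 1334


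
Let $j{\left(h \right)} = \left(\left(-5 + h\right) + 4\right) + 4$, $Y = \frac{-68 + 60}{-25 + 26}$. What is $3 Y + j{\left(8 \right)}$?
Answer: $-13$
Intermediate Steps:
$Y = -8$ ($Y = - \frac{8}{1} = \left(-8\right) 1 = -8$)
$j{\left(h \right)} = 3 + h$ ($j{\left(h \right)} = \left(-1 + h\right) + 4 = 3 + h$)
$3 Y + j{\left(8 \right)} = 3 \left(-8\right) + \left(3 + 8\right) = -24 + 11 = -13$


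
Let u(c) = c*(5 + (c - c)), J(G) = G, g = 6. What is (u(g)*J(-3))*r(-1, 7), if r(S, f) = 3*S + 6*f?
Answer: -3510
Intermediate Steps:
u(c) = 5*c (u(c) = c*(5 + 0) = c*5 = 5*c)
(u(g)*J(-3))*r(-1, 7) = ((5*6)*(-3))*(3*(-1) + 6*7) = (30*(-3))*(-3 + 42) = -90*39 = -3510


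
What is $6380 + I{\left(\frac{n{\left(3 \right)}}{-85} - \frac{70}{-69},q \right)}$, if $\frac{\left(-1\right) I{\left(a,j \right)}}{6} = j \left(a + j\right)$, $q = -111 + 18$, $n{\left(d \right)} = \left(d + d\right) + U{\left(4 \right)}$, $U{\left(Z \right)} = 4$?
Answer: $- \frac{17600302}{391} \approx -45014.0$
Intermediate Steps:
$n{\left(d \right)} = 4 + 2 d$ ($n{\left(d \right)} = \left(d + d\right) + 4 = 2 d + 4 = 4 + 2 d$)
$q = -93$
$I{\left(a,j \right)} = - 6 j \left(a + j\right)$
$6380 + I{\left(\frac{n{\left(3 \right)}}{-85} - \frac{70}{-69},q \right)} = 6380 - - 558 \left(\left(\frac{4 + 2 \cdot 3}{-85} - \frac{70}{-69}\right) - 93\right) = 6380 - - 558 \left(\left(\left(4 + 6\right) \left(- \frac{1}{85}\right) - - \frac{70}{69}\right) - 93\right) = 6380 - - 558 \left(\left(10 \left(- \frac{1}{85}\right) + \frac{70}{69}\right) - 93\right) = 6380 - - 558 \left(\left(- \frac{2}{17} + \frac{70}{69}\right) - 93\right) = 6380 - - 558 \left(\frac{1052}{1173} - 93\right) = 6380 - \left(-558\right) \left(- \frac{108037}{1173}\right) = 6380 - \frac{20094882}{391} = - \frac{17600302}{391}$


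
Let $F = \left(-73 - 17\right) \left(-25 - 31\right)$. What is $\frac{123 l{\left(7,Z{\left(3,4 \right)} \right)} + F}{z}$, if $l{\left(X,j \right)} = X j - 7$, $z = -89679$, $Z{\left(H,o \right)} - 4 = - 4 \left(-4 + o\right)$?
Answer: $- \frac{2541}{29893} \approx -0.085003$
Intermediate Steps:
$Z{\left(H,o \right)} = 20 - 4 o$ ($Z{\left(H,o \right)} = 4 - 4 \left(-4 + o\right) = 4 - \left(-16 + 4 o\right) = 20 - 4 o$)
$l{\left(X,j \right)} = -7 + X j$
$F = 5040$ ($F = \left(-90\right) \left(-56\right) = 5040$)
$\frac{123 l{\left(7,Z{\left(3,4 \right)} \right)} + F}{z} = \frac{123 \left(-7 + 7 \left(20 - 16\right)\right) + 5040}{-89679} = \left(123 \left(-7 + 7 \left(20 - 16\right)\right) + 5040\right) \left(- \frac{1}{89679}\right) = \left(123 \left(-7 + 7 \cdot 4\right) + 5040\right) \left(- \frac{1}{89679}\right) = \left(123 \left(-7 + 28\right) + 5040\right) \left(- \frac{1}{89679}\right) = \left(123 \cdot 21 + 5040\right) \left(- \frac{1}{89679}\right) = \left(2583 + 5040\right) \left(- \frac{1}{89679}\right) = 7623 \left(- \frac{1}{89679}\right) = - \frac{2541}{29893}$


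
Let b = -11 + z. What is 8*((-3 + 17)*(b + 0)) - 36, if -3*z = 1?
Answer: -3916/3 ≈ -1305.3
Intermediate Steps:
z = -⅓ (z = -⅓*1 = -⅓ ≈ -0.33333)
b = -34/3 (b = -11 - ⅓ = -34/3 ≈ -11.333)
8*((-3 + 17)*(b + 0)) - 36 = 8*((-3 + 17)*(-34/3 + 0)) - 36 = 8*(14*(-34/3)) - 36 = 8*(-476/3) - 36 = -3808/3 - 36 = -3916/3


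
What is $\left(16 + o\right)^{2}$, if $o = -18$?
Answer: $4$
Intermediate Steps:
$\left(16 + o\right)^{2} = \left(16 - 18\right)^{2} = \left(-2\right)^{2} = 4$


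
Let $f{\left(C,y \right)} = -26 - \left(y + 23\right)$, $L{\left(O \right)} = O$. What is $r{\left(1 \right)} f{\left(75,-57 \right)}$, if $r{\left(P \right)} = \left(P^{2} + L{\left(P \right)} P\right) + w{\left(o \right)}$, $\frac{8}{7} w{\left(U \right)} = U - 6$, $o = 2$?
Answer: $-12$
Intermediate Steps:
$w{\left(U \right)} = - \frac{21}{4} + \frac{7 U}{8}$ ($w{\left(U \right)} = \frac{7 \left(U - 6\right)}{8} = \frac{7 \left(-6 + U\right)}{8} = - \frac{21}{4} + \frac{7 U}{8}$)
$r{\left(P \right)} = - \frac{7}{2} + 2 P^{2}$ ($r{\left(P \right)} = \left(P^{2} + P P\right) + \left(- \frac{21}{4} + \frac{7}{8} \cdot 2\right) = \left(P^{2} + P^{2}\right) + \left(- \frac{21}{4} + \frac{7}{4}\right) = 2 P^{2} - \frac{7}{2} = - \frac{7}{2} + 2 P^{2}$)
$f{\left(C,y \right)} = -49 - y$ ($f{\left(C,y \right)} = -26 - \left(23 + y\right) = -49 - y$)
$r{\left(1 \right)} f{\left(75,-57 \right)} = \left(- \frac{7}{2} + 2 \cdot 1^{2}\right) \left(-49 - -57\right) = \left(- \frac{7}{2} + 2 \cdot 1\right) \left(-49 + 57\right) = \left(- \frac{7}{2} + 2\right) 8 = \left(- \frac{3}{2}\right) 8 = -12$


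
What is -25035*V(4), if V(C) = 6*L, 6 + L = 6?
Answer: 0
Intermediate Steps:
L = 0 (L = -6 + 6 = 0)
V(C) = 0 (V(C) = 6*0 = 0)
-25035*V(4) = -25035*0 = 0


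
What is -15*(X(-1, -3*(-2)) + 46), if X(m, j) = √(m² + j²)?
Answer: -690 - 15*√37 ≈ -781.24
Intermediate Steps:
X(m, j) = √(j² + m²)
-15*(X(-1, -3*(-2)) + 46) = -15*(√((-3*(-2))² + (-1)²) + 46) = -15*(√(6² + 1) + 46) = -15*(√(36 + 1) + 46) = -15*(√37 + 46) = -15*(46 + √37) = -690 - 15*√37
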